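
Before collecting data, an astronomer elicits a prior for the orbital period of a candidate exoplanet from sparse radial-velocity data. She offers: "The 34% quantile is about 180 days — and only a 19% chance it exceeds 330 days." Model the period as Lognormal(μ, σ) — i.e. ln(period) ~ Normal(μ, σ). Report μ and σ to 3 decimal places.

μ ≈ 5.387, σ ≈ 0.470

If T ~ Lognormal(μ,σ) then ln T ~ Normal(μ,σ), so the p-quantile of ln T is μ + z_p·σ.
ln(180) = 5.193 and ln(330) = 5.799; z_{0.34} = -0.4125, z_{0.81} = 0.8779.
σ = (5.799 − 5.193)/(0.8779 − (-0.4125)) = 0.470.
μ = 5.193 − (-0.4125)·0.470 = 5.387.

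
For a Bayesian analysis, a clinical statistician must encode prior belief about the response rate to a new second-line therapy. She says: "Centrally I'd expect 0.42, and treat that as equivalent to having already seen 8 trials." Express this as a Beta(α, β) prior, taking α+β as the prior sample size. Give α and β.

α = 3.36, β = 4.64

Under the effective-sample-size interpretation, Beta(α, β) has prior mean α/(α+β) and prior sample size α+β.
So α+β = 8 and α/(α+β) = 0.42, giving α = 0.42·8 = 3.36 and β = 8 − 3.36 = 4.64.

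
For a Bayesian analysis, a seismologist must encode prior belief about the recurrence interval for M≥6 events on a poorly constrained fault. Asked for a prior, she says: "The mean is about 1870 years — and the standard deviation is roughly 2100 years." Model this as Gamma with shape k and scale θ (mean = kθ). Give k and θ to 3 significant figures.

For Gamma(k, scale θ): mean = kθ, variance = kθ², so CV = 1/√k.
CV = SD/mean = 2100/1870 = 1.123, hence k = 1/CV² = 0.793.
Then θ = mean/k = 1870/0.793 = 2360.

k ≈ 0.793, θ ≈ 2360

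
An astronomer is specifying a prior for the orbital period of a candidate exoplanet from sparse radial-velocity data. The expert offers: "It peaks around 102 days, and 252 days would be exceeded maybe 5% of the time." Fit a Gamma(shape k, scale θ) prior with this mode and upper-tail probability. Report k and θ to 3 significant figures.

k ≈ 4.32, θ ≈ 30.7

Gamma(k,θ) with k>1 has mode (k−1)θ, so θ = 102/(k−1).
Need P(X < 252) = 0.95 with θ tied to k this way. Start at k = 2, θ = 102: P(X<252) ≈ 0.707.
Too low — raise k to concentrate. Iterating converges to k ≈ 4.32.
Then θ = 102/(4.32−1) ≈ 30.7.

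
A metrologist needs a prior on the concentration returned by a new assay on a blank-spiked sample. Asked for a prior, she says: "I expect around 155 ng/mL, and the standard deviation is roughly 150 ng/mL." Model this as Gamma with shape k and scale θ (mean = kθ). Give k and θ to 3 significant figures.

For Gamma(k, scale θ): mean = kθ, variance = kθ², so CV = 1/√k.
CV = SD/mean = 150/155 = 0.9677, hence k = 1/CV² = 1.07.
Then θ = mean/k = 155/1.07 = 145.

k ≈ 1.07, θ ≈ 145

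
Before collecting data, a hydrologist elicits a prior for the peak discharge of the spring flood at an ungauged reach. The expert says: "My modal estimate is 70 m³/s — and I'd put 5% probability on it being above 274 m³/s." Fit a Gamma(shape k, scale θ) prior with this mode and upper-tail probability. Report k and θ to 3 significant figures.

k ≈ 2.36, θ ≈ 51.6

Gamma(k,θ) with k>1 has mode (k−1)θ, so θ = 70/(k−1).
Need P(X < 274) = 0.95 with θ tied to k this way. Start at k = 2, θ = 70: P(X<274) ≈ 0.902.
Too low — raise k to concentrate. Iterating converges to k ≈ 2.36.
Then θ = 70/(2.36−1) ≈ 51.6.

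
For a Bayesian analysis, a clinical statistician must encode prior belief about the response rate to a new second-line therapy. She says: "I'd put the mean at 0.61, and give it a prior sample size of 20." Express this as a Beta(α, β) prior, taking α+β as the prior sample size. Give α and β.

α = 12.2, β = 7.8

Under the effective-sample-size interpretation, Beta(α, β) has prior mean α/(α+β) and prior sample size α+β.
So α+β = 20 and α/(α+β) = 0.61, giving α = 0.61·20 = 12.2 and β = 20 − 12.2 = 7.8.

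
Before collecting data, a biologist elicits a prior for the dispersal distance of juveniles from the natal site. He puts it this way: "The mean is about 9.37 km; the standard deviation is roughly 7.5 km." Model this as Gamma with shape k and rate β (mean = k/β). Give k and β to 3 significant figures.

For Gamma(k, rate β): mean = k/β, variance = k/β², so CV = 1/√k.
CV = SD/mean = 7.5/9.37 = 0.8004, hence k = 1/CV² = 1.56.
Then β = k/mean = 1.56/9.37 = 0.167.

k ≈ 1.56, β ≈ 0.167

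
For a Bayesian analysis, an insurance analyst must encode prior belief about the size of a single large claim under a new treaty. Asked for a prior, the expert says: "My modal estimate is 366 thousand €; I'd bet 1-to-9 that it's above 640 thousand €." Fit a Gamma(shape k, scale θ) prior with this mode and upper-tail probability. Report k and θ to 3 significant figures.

k ≈ 7.08, θ ≈ 60.2

Gamma(k,θ) with k>1 has mode (k−1)θ, so θ = 366/(k−1).
Need P(X < 640) = 0.9 with θ tied to k this way. Start at k = 2, θ = 366: P(X<640) ≈ 0.522.
Too low — raise k to concentrate. Iterating converges to k ≈ 7.08.
Then θ = 366/(7.08−1) ≈ 60.2.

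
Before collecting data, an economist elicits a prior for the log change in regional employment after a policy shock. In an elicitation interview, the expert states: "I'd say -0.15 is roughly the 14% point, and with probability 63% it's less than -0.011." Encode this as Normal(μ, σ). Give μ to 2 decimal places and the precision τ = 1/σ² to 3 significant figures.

For Normal(μ,σ), the p-quantile is μ + z_p·σ. Here z_{0.14} = -1.08, z_{0.63} = 0.3319.
So -0.15 = μ − 1.08σ and -0.011 = μ + 0.3319σ.
Subtracting: σ = (-0.011 − -0.15)/(0.3319 − (-1.08)) = 0.10.
Then μ = -0.15 − (-1.08)·0.10 = -0.04.
Precision τ = 1/σ² = 1/0.09843² = 103.

μ = -0.04, τ = 103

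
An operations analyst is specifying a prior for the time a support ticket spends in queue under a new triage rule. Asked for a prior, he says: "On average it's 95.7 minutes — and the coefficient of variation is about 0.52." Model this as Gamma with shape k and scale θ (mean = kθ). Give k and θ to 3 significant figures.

k ≈ 3.7, θ ≈ 25.9

For Gamma(k, scale θ): mean = kθ, variance = kθ², so CV = 1/√k.
CV = 0.52, hence k = 1/CV² = 3.7.
Then θ = mean/k = 95.7/3.7 = 25.9.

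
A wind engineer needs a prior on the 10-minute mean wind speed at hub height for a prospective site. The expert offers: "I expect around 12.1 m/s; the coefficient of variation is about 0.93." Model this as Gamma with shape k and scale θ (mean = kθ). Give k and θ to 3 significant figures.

k ≈ 1.16, θ ≈ 10.5

For Gamma(k, scale θ): mean = kθ, variance = kθ², so CV = 1/√k.
CV = 0.93, hence k = 1/CV² = 1.16.
Then θ = mean/k = 12.1/1.16 = 10.5.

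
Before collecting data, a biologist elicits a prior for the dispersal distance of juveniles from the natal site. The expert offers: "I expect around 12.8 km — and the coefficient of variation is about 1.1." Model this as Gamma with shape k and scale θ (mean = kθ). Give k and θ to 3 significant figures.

k ≈ 0.826, θ ≈ 15.5

For Gamma(k, scale θ): mean = kθ, variance = kθ², so CV = 1/√k.
CV = 1.1, hence k = 1/CV² = 0.826.
Then θ = mean/k = 12.8/0.826 = 15.5.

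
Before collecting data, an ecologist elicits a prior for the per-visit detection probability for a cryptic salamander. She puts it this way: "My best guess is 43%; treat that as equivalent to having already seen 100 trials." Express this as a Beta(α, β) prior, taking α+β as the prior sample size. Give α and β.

α = 43, β = 57

Under the effective-sample-size interpretation, Beta(α, β) has prior mean α/(α+β) and prior sample size α+β.
So α+β = 100 and α/(α+β) = 0.43, giving α = 0.43·100 = 43 and β = 100 − 43 = 57.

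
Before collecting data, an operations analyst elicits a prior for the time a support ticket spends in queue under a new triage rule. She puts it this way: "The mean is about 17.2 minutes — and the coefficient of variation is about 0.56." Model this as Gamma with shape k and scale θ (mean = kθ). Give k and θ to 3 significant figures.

k ≈ 3.19, θ ≈ 5.39

For Gamma(k, scale θ): mean = kθ, variance = kθ², so CV = 1/√k.
CV = 0.56, hence k = 1/CV² = 3.19.
Then θ = mean/k = 17.2/3.19 = 5.39.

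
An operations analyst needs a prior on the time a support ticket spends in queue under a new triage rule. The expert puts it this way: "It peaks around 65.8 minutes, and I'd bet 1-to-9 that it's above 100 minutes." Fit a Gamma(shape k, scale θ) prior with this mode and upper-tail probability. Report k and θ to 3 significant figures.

k ≈ 11.6, θ ≈ 6.18

Gamma(k,θ) with k>1 has mode (k−1)θ, so θ = 65.8/(k−1).
Need P(X < 100) = 0.9 with θ tied to k this way. Start at k = 2, θ = 65.8: P(X<100) ≈ 0.449.
Too low — raise k to concentrate. Iterating converges to k ≈ 11.6.
Then θ = 65.8/(11.6−1) ≈ 6.18.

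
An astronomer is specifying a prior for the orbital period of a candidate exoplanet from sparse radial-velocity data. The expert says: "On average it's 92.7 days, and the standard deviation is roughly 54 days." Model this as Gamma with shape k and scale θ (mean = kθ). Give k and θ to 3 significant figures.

For Gamma(k, scale θ): mean = kθ, variance = kθ², so CV = 1/√k.
CV = SD/mean = 54/92.7 = 0.5825, hence k = 1/CV² = 2.95.
Then θ = mean/k = 92.7/2.95 = 31.5.

k ≈ 2.95, θ ≈ 31.5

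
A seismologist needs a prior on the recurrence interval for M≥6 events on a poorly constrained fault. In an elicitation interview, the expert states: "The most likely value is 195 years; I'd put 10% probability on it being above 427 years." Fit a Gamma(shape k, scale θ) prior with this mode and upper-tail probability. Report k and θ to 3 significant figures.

Gamma(k,θ) with k>1 has mode (k−1)θ, so θ = 195/(k−1).
Need P(X < 427) = 0.9 with θ tied to k this way. Start at k = 2, θ = 195: P(X<427) ≈ 0.643.
Too low — raise k to concentrate. Iterating converges to k ≈ 4.13.
Then θ = 195/(4.13−1) ≈ 62.3.

k ≈ 4.13, θ ≈ 62.3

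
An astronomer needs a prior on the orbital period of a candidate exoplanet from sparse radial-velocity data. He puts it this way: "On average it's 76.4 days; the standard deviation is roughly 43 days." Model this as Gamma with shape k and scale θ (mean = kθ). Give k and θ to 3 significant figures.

k ≈ 3.16, θ ≈ 24.2

For Gamma(k, scale θ): mean = kθ, variance = kθ², so CV = 1/√k.
CV = SD/mean = 43/76.4 = 0.5628, hence k = 1/CV² = 3.16.
Then θ = mean/k = 76.4/3.16 = 24.2.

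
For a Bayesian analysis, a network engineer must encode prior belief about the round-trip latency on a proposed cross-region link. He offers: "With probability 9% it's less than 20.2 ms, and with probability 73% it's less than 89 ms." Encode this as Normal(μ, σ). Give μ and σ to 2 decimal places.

For Normal(μ,σ), the p-quantile is μ + z_p·σ. Here z_{0.09} = -1.341, z_{0.73} = 0.6128.
So 20.2 = μ − 1.341σ and 89 = μ + 0.6128σ.
Subtracting: σ = (89 − 20.2)/(0.6128 − (-1.341)) = 35.22.
Then μ = 20.2 − (-1.341)·35.22 = 67.42.

μ = 67.42, σ = 35.22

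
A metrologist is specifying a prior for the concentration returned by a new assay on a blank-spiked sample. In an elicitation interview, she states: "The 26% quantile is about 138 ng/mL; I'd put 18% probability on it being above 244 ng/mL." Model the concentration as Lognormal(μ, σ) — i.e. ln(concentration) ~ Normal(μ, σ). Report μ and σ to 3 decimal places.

μ ≈ 5.162, σ ≈ 0.366

If T ~ Lognormal(μ,σ) then ln T ~ Normal(μ,σ), so the p-quantile of ln T is μ + z_p·σ.
ln(138) = 4.927 and ln(244) = 5.497; z_{0.26} = -0.6433, z_{0.82} = 0.9154.
σ = (5.497 − 4.927)/(0.9154 − (-0.6433)) = 0.366.
μ = 4.927 − (-0.6433)·0.366 = 5.162.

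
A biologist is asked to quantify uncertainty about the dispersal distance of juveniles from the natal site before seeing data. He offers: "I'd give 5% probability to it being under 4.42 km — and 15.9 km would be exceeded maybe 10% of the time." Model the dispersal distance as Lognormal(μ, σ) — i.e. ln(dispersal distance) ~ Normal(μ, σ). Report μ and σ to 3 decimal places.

μ ≈ 2.206, σ ≈ 0.437

If T ~ Lognormal(μ,σ) then ln T ~ Normal(μ,σ), so the p-quantile of ln T is μ + z_p·σ.
ln(4.42) = 1.486 and ln(15.9) = 2.766; z_{0.05} = -1.645, z_{0.9} = 1.282.
σ = (2.766 − 1.486)/(1.282 − (-1.645)) = 0.437.
μ = 1.486 − (-1.645)·0.437 = 2.206.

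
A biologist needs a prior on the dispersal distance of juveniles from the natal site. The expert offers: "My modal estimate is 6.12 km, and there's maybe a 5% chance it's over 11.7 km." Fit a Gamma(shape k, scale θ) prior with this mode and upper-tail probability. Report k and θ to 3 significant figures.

k ≈ 7.62, θ ≈ 0.925

Gamma(k,θ) with k>1 has mode (k−1)θ, so θ = 6.12/(k−1).
Need P(X < 11.7) = 0.95 with θ tied to k this way. Start at k = 2, θ = 6.12: P(X<11.7) ≈ 0.570.
Too low — raise k to concentrate. Iterating converges to k ≈ 7.62.
Then θ = 6.12/(7.62−1) ≈ 0.925.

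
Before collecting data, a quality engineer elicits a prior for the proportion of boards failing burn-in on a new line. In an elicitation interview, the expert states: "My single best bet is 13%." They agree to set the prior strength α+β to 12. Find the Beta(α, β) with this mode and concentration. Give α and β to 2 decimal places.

α = 2.30, β = 9.70

For α,β > 1 the Beta mode is (α−1)/(α+β−2). With α+β = 12, the mode is (α−1)/10.
Set (α−1)/10 = 0.13 → α = 1 + 0.13·10 = 2.30.
β = 12 − α = 9.70.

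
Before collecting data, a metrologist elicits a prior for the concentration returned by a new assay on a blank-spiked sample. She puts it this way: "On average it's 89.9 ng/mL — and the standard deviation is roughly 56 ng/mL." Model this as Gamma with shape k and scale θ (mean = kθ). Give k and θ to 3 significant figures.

k ≈ 2.58, θ ≈ 34.9

For Gamma(k, scale θ): mean = kθ, variance = kθ², so CV = 1/√k.
CV = SD/mean = 56/89.9 = 0.6229, hence k = 1/CV² = 2.58.
Then θ = mean/k = 89.9/2.58 = 34.9.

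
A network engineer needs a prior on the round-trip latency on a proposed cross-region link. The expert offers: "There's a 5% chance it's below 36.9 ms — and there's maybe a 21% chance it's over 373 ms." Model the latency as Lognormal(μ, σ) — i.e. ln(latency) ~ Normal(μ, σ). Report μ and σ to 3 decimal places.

μ ≈ 5.161, σ ≈ 0.944

If T ~ Lognormal(μ,σ) then ln T ~ Normal(μ,σ), so the p-quantile of ln T is μ + z_p·σ.
ln(36.9) = 3.608 and ln(373) = 5.922; z_{0.05} = -1.645, z_{0.79} = 0.8064.
σ = (5.922 − 3.608)/(0.8064 − (-1.645)) = 0.944.
μ = 3.608 − (-1.645)·0.944 = 5.161.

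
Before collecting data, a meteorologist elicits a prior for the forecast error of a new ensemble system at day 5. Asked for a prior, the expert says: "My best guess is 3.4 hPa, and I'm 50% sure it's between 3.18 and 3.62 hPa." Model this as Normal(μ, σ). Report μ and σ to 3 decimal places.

μ = 3.400, σ = 0.326

A symmetric 50% interval runs μ ± z·σ with z = 0.6745.
Half-width = 0.22, so σ = 0.22/0.6745 = 0.326.
μ is the stated best guess, 3.400.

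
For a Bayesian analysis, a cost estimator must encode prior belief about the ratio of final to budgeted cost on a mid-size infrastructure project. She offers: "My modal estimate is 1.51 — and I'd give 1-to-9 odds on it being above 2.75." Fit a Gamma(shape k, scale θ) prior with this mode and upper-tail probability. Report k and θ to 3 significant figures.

k ≈ 6.3, θ ≈ 0.285

Gamma(k,θ) with k>1 has mode (k−1)θ, so θ = 1.51/(k−1).
Need P(X < 2.75) = 0.9 with θ tied to k this way. Start at k = 2, θ = 1.51: P(X<2.75) ≈ 0.543.
Too low — raise k to concentrate. Iterating converges to k ≈ 6.3.
Then θ = 1.51/(6.3−1) ≈ 0.285.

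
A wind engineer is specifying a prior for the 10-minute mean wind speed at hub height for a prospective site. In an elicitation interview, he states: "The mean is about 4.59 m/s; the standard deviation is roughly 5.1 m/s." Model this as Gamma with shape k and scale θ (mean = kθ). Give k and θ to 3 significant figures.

k ≈ 0.81, θ ≈ 5.67

For Gamma(k, scale θ): mean = kθ, variance = kθ², so CV = 1/√k.
CV = SD/mean = 5.1/4.59 = 1.111, hence k = 1/CV² = 0.81.
Then θ = mean/k = 4.59/0.81 = 5.67.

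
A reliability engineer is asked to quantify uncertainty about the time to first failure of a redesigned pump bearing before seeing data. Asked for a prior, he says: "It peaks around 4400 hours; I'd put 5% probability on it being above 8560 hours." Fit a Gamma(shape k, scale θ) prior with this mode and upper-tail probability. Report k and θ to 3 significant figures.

k ≈ 7.27, θ ≈ 702

Gamma(k,θ) with k>1 has mode (k−1)θ, so θ = 4400/(k−1).
Need P(X < 8560) = 0.95 with θ tied to k this way. Start at k = 2, θ = 4400: P(X<8560) ≈ 0.579.
Too low — raise k to concentrate. Iterating converges to k ≈ 7.27.
Then θ = 4400/(7.27−1) ≈ 702.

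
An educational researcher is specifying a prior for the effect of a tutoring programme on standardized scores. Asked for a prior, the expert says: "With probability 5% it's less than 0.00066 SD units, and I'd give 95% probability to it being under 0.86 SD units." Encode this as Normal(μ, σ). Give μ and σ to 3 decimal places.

The p-quantile of Normal(μ,σ) is μ + z_p·σ, with z_{0.05} = -1.645 and z_{0.95} = 1.645.
Eliminate σ: μ = (z₂·x₁ − z₁·x₂)/(z₂ − z₁) = (1.645·0.00066 − (-1.645)·0.86)/3.29 = 0.430.
Then σ = (x₂ − x₁)/(z₂ − z₁) = (0.86 − 0.00066)/3.29 = 0.261.

μ = 0.430, σ = 0.261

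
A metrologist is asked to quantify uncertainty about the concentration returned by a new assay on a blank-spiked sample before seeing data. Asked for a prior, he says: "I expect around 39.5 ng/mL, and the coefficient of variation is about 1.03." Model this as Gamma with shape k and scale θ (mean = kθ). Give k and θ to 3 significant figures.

k ≈ 0.943, θ ≈ 41.9

For Gamma(k, scale θ): mean = kθ, variance = kθ², so CV = 1/√k.
CV = 1.03, hence k = 1/CV² = 0.943.
Then θ = mean/k = 39.5/0.943 = 41.9.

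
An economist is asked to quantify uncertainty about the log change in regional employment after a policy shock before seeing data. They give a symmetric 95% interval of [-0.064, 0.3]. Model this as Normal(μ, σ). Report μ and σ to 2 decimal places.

μ = 0.12, σ = 0.09

A symmetric 95% interval runs μ ± z·σ with z = 1.96.
Half-width = 0.182, so σ = 0.182/1.96 = 0.09.
μ is the interval midpoint, 0.12.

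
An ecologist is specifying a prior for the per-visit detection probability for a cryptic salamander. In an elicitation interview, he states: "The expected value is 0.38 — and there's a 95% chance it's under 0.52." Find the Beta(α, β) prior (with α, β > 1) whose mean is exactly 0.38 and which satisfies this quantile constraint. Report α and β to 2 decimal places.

α ≈ 12.76, β ≈ 20.82

With mean 0.38 fixed, write α = 0.38s, β = 0.62s where s = α+β.
Need P(θ < 0.52) = 0.95 under Beta(0.38s, 0.62s). Normal approximation: (q−m)/√(m(1−m)/s) ≈ z_{0.95} = 1.64, so s ≈ 0.38·0.62·(1.64)²/(0.52−0.38)² = 32.5.
At s = 32.5: P(θ<0.52) ≈ 0.947. Adjusting to match 0.95 gives s ≈ 33.59.
So α = 0.38·33.59 ≈ 12.76, β = 0.62·33.59 ≈ 20.82.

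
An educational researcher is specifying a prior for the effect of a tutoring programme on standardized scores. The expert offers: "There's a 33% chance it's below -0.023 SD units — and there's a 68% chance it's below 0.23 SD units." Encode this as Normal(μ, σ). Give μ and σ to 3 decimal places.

μ = 0.100, σ = 0.279

The p-quantile of Normal(μ,σ) is μ + z_p·σ, with z_{0.33} = -0.4399 and z_{0.68} = 0.4677.
Eliminate σ: μ = (z₂·x₁ − z₁·x₂)/(z₂ − z₁) = (0.4677·-0.023 − (-0.4399)·0.23)/0.9076 = 0.100.
Then σ = (x₂ − x₁)/(z₂ − z₁) = (0.23 − -0.023)/0.9076 = 0.279.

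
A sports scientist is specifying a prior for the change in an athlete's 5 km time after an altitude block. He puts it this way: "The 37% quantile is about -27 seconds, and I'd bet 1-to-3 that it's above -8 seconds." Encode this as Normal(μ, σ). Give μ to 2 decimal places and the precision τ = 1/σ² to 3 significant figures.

The p-quantile of Normal(μ,σ) is μ + z_p·σ, with z_{0.37} = -0.3319 and z_{0.75} = 0.6745.
Eliminate σ: μ = (z₂·x₁ − z₁·x₂)/(z₂ − z₁) = (0.6745·-27 − (-0.3319)·-8)/1.006 = -20.73.
Then σ = (x₂ − x₁)/(z₂ − z₁) = (-8 − -27)/1.006 = 18.88.
Precision τ = 1/σ² = 1/18.88² = 0.00281.

μ = -20.73, τ = 0.00281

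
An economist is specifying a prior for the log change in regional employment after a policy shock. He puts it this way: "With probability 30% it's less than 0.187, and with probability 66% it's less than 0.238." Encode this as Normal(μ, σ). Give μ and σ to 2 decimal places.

The p-quantile of Normal(μ,σ) is μ + z_p·σ, with z_{0.3} = -0.5244 and z_{0.66} = 0.4125.
Eliminate σ: μ = (z₂·x₁ − z₁·x₂)/(z₂ − z₁) = (0.4125·0.187 − (-0.5244)·0.238)/0.9369 = 0.22.
Then σ = (x₂ − x₁)/(z₂ − z₁) = (0.238 − 0.187)/0.9369 = 0.05.

μ = 0.22, σ = 0.05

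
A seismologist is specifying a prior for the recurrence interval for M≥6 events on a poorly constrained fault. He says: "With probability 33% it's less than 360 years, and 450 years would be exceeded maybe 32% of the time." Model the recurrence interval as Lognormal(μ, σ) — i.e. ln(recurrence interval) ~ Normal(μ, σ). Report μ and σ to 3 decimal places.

If T ~ Lognormal(μ,σ) then ln T ~ Normal(μ,σ), so the p-quantile of ln T is μ + z_p·σ.
ln(360) = 5.886 and ln(450) = 6.109; z_{0.33} = -0.4399, z_{0.68} = 0.4677.
σ = (6.109 − 5.886)/(0.4677 − (-0.4399)) = 0.246.
μ = 5.886 − (-0.4399)·0.246 = 5.994.

μ ≈ 5.994, σ ≈ 0.246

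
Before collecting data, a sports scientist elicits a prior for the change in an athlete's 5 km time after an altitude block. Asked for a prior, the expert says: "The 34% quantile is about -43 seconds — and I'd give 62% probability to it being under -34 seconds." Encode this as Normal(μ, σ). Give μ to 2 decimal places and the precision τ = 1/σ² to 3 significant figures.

The p-quantile of Normal(μ,σ) is μ + z_p·σ, with z_{0.34} = -0.4125 and z_{0.62} = 0.3055.
Eliminate σ: μ = (z₂·x₁ − z₁·x₂)/(z₂ − z₁) = (0.3055·-43 − (-0.4125)·-34)/0.7179 = -37.83.
Then σ = (x₂ − x₁)/(z₂ − z₁) = (-34 − -43)/0.7179 = 12.54.
Precision τ = 1/σ² = 1/12.54² = 0.00636.

μ = -37.83, τ = 0.00636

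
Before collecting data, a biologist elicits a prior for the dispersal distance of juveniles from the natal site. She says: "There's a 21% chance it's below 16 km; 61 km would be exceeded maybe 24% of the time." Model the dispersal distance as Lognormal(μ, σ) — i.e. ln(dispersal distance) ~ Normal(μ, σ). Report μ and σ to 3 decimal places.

μ ≈ 3.486, σ ≈ 0.885

If T ~ Lognormal(μ,σ) then ln T ~ Normal(μ,σ), so the p-quantile of ln T is μ + z_p·σ.
ln(16) = 2.773 and ln(61) = 4.111; z_{0.21} = -0.8064, z_{0.76} = 0.7063.
σ = (4.111 − 2.773)/(0.7063 − (-0.8064)) = 0.885.
μ = 2.773 − (-0.8064)·0.885 = 3.486.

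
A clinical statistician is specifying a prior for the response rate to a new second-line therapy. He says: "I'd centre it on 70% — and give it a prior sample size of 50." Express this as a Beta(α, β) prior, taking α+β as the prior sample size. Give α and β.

Under the effective-sample-size interpretation, Beta(α, β) has prior mean α/(α+β) and prior sample size α+β.
So α+β = 50 and α/(α+β) = 0.7, giving α = 0.7·50 = 35 and β = 50 − 35 = 15.

α = 35, β = 15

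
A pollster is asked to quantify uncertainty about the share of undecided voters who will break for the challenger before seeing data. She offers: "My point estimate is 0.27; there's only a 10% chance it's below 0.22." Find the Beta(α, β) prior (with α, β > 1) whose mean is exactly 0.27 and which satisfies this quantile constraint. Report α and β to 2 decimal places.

With mean 0.27 fixed, write α = 0.27s, β = 0.73s where s = α+β.
Need P(θ < 0.22) = 0.1 under Beta(0.27s, 0.73s). Normal approximation: (q−m)/√(m(1−m)/s) ≈ z_{0.1} = -1.28, so s ≈ 0.27·0.73·(-1.28)²/(0.22−0.27)² = 129.5.
At s = 129.5: P(θ<0.22) ≈ 0.096. Adjusting to match 0.1 gives s ≈ 124.80.
So α = 0.27·124.80 ≈ 33.70, β = 0.73·124.80 ≈ 91.10.

α ≈ 33.70, β ≈ 91.10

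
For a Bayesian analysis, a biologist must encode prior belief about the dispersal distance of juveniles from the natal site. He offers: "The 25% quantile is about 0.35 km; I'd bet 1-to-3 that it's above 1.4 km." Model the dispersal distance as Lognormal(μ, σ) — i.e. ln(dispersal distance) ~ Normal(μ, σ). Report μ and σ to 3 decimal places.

μ ≈ -0.357, σ ≈ 1.028

If T ~ Lognormal(μ,σ) then ln T ~ Normal(μ,σ), so the p-quantile of ln T is μ + z_p·σ.
ln(0.35) = -1.05 and ln(1.4) = 0.3365; z_{0.25} = -0.6745, z_{0.75} = 0.6745.
σ = (0.3365 − -1.05)/(0.6745 − (-0.6745)) = 1.028.
μ = -1.05 − (-0.6745)·1.028 = -0.357.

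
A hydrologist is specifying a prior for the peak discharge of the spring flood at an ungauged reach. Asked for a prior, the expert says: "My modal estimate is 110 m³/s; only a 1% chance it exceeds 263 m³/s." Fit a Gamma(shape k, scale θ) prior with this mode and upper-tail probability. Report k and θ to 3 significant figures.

Gamma(k,θ) with k>1 has mode (k−1)θ, so θ = 110/(k−1).
Need P(X < 263) = 0.99 with θ tied to k this way. Start at k = 2, θ = 110: P(X<263) ≈ 0.690.
Too low — raise k to concentrate. Iterating converges to k ≈ 7.24.
Then θ = 110/(7.24−1) ≈ 17.6.

k ≈ 7.24, θ ≈ 17.6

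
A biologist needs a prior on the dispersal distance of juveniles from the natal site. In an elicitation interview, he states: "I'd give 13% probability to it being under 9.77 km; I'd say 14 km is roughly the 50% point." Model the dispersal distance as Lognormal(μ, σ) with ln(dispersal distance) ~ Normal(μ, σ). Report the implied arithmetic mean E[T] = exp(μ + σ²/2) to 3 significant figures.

If T ~ Lognormal(μ,σ) then ln T ~ Normal(μ,σ), so the p-quantile of ln T is μ + z_p·σ.
ln(9.77) = 2.279 and ln(14) = 2.639; z_{0.13} = -1.126, z_{0.5} = 0.
σ = (2.639 − 2.279)/(0 − (-1.126)) = 0.319.
μ = 2.279 − (-1.126)·0.319 = 2.639.
E[T] = exp(μ + σ²/2) = exp(2.639 + 0.0510) = 14.7 km.

E[T] ≈ 14.7 km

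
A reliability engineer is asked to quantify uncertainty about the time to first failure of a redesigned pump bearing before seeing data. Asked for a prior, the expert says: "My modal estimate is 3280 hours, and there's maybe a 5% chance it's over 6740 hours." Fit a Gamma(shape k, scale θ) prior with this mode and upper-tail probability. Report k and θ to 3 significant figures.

Gamma(k,θ) with k>1 has mode (k−1)θ, so θ = 3280/(k−1).
Need P(X < 6740) = 0.95 with θ tied to k this way. Start at k = 2, θ = 3280: P(X<6740) ≈ 0.609.
Too low — raise k to concentrate. Iterating converges to k ≈ 6.33.
Then θ = 3280/(6.33−1) ≈ 615.

k ≈ 6.33, θ ≈ 615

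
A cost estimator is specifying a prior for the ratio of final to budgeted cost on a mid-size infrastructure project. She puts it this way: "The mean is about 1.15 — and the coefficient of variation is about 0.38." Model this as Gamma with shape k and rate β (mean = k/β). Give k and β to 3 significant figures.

k ≈ 6.93, β ≈ 6.02

For Gamma(k, rate β): mean = k/β, variance = k/β², so CV = 1/√k.
CV = 0.38, hence k = 1/CV² = 6.93.
Then β = k/mean = 6.93/1.15 = 6.02.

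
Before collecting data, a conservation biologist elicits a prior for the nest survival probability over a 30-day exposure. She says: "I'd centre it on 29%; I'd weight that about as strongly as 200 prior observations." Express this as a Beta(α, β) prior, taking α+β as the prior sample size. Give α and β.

Under the effective-sample-size interpretation, Beta(α, β) has prior mean α/(α+β) and prior sample size α+β.
So α+β = 200 and α/(α+β) = 0.29, giving α = 0.29·200 = 58 and β = 200 − 58 = 142.

α = 58, β = 142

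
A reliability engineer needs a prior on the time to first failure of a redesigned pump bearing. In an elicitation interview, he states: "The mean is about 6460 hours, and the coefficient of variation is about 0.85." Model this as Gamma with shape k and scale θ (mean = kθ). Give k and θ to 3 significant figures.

k ≈ 1.38, θ ≈ 4670

For Gamma(k, scale θ): mean = kθ, variance = kθ², so CV = 1/√k.
CV = 0.85, hence k = 1/CV² = 1.38.
Then θ = mean/k = 6460/1.38 = 4670.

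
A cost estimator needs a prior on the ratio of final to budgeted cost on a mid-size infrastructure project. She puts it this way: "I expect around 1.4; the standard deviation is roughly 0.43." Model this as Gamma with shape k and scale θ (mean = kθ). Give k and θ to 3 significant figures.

For Gamma(k, scale θ): mean = kθ, variance = kθ², so CV = 1/√k.
CV = SD/mean = 0.43/1.4 = 0.3071, hence k = 1/CV² = 10.6.
Then θ = mean/k = 1.4/10.6 = 0.132.

k ≈ 10.6, θ ≈ 0.132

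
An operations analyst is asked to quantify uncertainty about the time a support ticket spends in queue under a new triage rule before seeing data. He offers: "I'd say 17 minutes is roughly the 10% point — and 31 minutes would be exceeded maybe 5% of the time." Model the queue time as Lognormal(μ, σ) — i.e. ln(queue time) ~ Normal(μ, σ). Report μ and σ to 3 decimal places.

If T ~ Lognormal(μ,σ) then ln T ~ Normal(μ,σ), so the p-quantile of ln T is μ + z_p·σ.
ln(17) = 2.833 and ln(31) = 3.434; z_{0.1} = -1.282, z_{0.95} = 1.645.
σ = (3.434 − 2.833)/(1.645 − (-1.282)) = 0.205.
μ = 2.833 − (-1.282)·0.205 = 3.096.

μ ≈ 3.096, σ ≈ 0.205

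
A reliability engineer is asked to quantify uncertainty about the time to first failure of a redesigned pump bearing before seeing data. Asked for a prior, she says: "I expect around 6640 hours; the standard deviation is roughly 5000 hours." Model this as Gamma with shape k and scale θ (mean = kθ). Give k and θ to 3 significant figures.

For Gamma(k, scale θ): mean = kθ, variance = kθ², so CV = 1/√k.
CV = SD/mean = 5000/6640 = 0.753, hence k = 1/CV² = 1.76.
Then θ = mean/k = 6640/1.76 = 3770.

k ≈ 1.76, θ ≈ 3770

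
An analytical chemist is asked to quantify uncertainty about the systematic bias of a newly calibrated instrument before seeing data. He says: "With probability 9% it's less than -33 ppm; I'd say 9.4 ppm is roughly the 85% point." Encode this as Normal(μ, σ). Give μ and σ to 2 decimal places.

μ = -9.09, σ = 17.84

For Normal(μ,σ), the p-quantile is μ + z_p·σ. Here z_{0.09} = -1.341, z_{0.85} = 1.036.
So -33 = μ − 1.341σ and 9.4 = μ + 1.036σ.
Subtracting: σ = (9.4 − -33)/(1.036 − (-1.341)) = 17.84.
Then μ = -33 − (-1.341)·17.84 = -9.09.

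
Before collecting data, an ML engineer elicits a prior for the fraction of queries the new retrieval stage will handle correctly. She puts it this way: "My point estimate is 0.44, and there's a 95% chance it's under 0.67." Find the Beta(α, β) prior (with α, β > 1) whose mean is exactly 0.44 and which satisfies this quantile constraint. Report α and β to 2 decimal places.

α ≈ 5.42, β ≈ 6.90

With mean 0.44 fixed, write α = 0.44s, β = 0.56s where s = α+β.
Need P(θ < 0.67) = 0.95 under Beta(0.44s, 0.56s). Normal approximation: (q−m)/√(m(1−m)/s) ≈ z_{0.95} = 1.64, so s ≈ 0.44·0.56·(1.64)²/(0.67−0.44)² = 12.6.
At s = 12.6: P(θ<0.67) ≈ 0.952. Adjusting to match 0.95 gives s ≈ 12.32.
So α = 0.44·12.32 ≈ 5.42, β = 0.56·12.32 ≈ 6.90.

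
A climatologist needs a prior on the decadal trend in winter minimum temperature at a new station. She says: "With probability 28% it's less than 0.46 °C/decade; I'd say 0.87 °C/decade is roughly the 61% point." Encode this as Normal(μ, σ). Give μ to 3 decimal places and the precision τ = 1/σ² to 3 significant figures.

μ = 0.737, τ = 4.42

The p-quantile of Normal(μ,σ) is μ + z_p·σ, with z_{0.28} = -0.5828 and z_{0.61} = 0.2793.
Eliminate σ: μ = (z₂·x₁ − z₁·x₂)/(z₂ − z₁) = (0.2793·0.46 − (-0.5828)·0.87)/0.8622 = 0.737.
Then σ = (x₂ − x₁)/(z₂ − z₁) = (0.87 − 0.46)/0.8622 = 0.476.
Precision τ = 1/σ² = 1/0.4755² = 4.42.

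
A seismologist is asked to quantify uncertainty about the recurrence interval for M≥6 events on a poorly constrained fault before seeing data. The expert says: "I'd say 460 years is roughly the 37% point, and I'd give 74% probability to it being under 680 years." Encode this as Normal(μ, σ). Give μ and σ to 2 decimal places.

For Normal(μ,σ), the p-quantile is μ + z_p·σ. Here z_{0.37} = -0.3319, z_{0.74} = 0.6433.
So 460 = μ − 0.3319σ and 680 = μ + 0.6433σ.
Subtracting: σ = (680 − 460)/(0.6433 − (-0.3319)) = 225.60.
Then μ = 460 − (-0.3319)·225.60 = 534.86.

μ = 534.86, σ = 225.60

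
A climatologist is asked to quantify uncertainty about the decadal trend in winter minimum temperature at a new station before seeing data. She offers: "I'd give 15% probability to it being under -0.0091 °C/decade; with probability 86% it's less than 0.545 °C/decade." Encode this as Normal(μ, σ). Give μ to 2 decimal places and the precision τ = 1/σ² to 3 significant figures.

For Normal(μ,σ), the p-quantile is μ + z_p·σ. Here z_{0.15} = -1.036, z_{0.86} = 1.08.
So -0.0091 = μ − 1.036σ and 0.545 = μ + 1.08σ.
Subtracting: σ = (0.545 − -0.0091)/(1.08 − (-1.036)) = 0.26.
Then μ = -0.0091 − (-1.036)·0.26 = 0.26.
Precision τ = 1/σ² = 1/0.2618² = 14.6.

μ = 0.26, τ = 14.6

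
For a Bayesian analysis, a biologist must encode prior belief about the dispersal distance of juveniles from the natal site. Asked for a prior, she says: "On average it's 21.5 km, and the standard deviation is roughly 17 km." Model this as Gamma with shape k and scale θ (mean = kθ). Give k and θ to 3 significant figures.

k ≈ 1.6, θ ≈ 13.4

For Gamma(k, scale θ): mean = kθ, variance = kθ², so CV = 1/√k.
CV = SD/mean = 17/21.5 = 0.7907, hence k = 1/CV² = 1.6.
Then θ = mean/k = 21.5/1.6 = 13.4.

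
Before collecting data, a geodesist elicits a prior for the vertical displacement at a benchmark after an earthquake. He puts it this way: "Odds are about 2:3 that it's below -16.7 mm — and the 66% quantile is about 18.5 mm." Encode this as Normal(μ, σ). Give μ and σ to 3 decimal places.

The p-quantile of Normal(μ,σ) is μ + z_p·σ, with z_{0.4} = -0.2533 and z_{0.66} = 0.4125.
Eliminate σ: μ = (z₂·x₁ − z₁·x₂)/(z₂ − z₁) = (0.4125·-16.7 − (-0.2533)·18.5)/0.6658 = -3.306.
Then σ = (x₂ − x₁)/(z₂ − z₁) = (18.5 − -16.7)/0.6658 = 52.868.

μ = -3.306, σ = 52.868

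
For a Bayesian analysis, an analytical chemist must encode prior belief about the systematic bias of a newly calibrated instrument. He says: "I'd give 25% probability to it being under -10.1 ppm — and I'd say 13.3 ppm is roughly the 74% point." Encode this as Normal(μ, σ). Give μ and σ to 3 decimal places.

The p-quantile of Normal(μ,σ) is μ + z_p·σ, with z_{0.25} = -0.6745 and z_{0.74} = 0.6433.
Eliminate σ: μ = (z₂·x₁ − z₁·x₂)/(z₂ − z₁) = (0.6433·-10.1 − (-0.6745)·13.3)/1.318 = 1.877.
Then σ = (x₂ − x₁)/(z₂ − z₁) = (13.3 − -10.1)/1.318 = 17.756.

μ = 1.877, σ = 17.756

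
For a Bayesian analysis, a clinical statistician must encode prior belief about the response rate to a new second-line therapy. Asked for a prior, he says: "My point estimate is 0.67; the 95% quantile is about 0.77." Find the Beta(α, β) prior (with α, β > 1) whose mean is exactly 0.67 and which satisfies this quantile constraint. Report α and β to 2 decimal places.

With mean 0.67 fixed, write α = 0.67s, β = 0.33s where s = α+β.
Need P(θ < 0.77) = 0.95 under Beta(0.67s, 0.33s). Normal approximation: (q−m)/√(m(1−m)/s) ≈ z_{0.95} = 1.64, so s ≈ 0.67·0.33·(1.64)²/(0.77−0.67)² = 59.8.
At s = 59.8: P(θ<0.77) ≈ 0.958. Adjusting to match 0.95 gives s ≈ 54.78.
So α = 0.67·54.78 ≈ 36.70, β = 0.33·54.78 ≈ 18.08.

α ≈ 36.70, β ≈ 18.08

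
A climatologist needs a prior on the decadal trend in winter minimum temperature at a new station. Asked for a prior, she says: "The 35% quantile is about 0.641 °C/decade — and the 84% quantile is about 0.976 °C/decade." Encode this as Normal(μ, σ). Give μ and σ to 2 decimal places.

For Normal(μ,σ), the p-quantile is μ + z_p·σ. Here z_{0.35} = -0.3853, z_{0.84} = 0.9945.
So 0.641 = μ − 0.3853σ and 0.976 = μ + 0.9945σ.
Subtracting: σ = (0.976 − 0.641)/(0.9945 − (-0.3853)) = 0.24.
Then μ = 0.641 − (-0.3853)·0.24 = 0.73.

μ = 0.73, σ = 0.24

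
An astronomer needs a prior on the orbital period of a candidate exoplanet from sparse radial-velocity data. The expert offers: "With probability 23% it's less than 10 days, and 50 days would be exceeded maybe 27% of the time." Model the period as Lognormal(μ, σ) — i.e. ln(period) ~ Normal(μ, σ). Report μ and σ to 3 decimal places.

μ ≈ 3.182, σ ≈ 1.191

If T ~ Lognormal(μ,σ) then ln T ~ Normal(μ,σ), so the p-quantile of ln T is μ + z_p·σ.
ln(10) = 2.303 and ln(50) = 3.912; z_{0.23} = -0.7388, z_{0.73} = 0.6128.
σ = (3.912 − 2.303)/(0.6128 − (-0.7388)) = 1.191.
μ = 2.303 − (-0.7388)·1.191 = 3.182.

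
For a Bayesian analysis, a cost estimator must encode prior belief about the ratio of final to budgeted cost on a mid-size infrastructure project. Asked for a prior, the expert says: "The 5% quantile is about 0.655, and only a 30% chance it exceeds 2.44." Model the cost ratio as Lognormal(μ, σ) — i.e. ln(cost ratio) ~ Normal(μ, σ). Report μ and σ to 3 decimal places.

μ ≈ 0.574, σ ≈ 0.606

If T ~ Lognormal(μ,σ) then ln T ~ Normal(μ,σ), so the p-quantile of ln T is μ + z_p·σ.
ln(0.655) = -0.4231 and ln(2.44) = 0.892; z_{0.05} = -1.645, z_{0.7} = 0.5244.
σ = (0.892 − -0.4231)/(0.5244 − (-1.645)) = 0.606.
μ = -0.4231 − (-1.645)·0.606 = 0.574.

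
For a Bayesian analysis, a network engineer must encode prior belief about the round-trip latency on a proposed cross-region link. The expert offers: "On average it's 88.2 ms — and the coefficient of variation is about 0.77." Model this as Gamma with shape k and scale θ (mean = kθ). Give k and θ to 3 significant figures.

For Gamma(k, scale θ): mean = kθ, variance = kθ², so CV = 1/√k.
CV = 0.77, hence k = 1/CV² = 1.69.
Then θ = mean/k = 88.2/1.69 = 52.3.

k ≈ 1.69, θ ≈ 52.3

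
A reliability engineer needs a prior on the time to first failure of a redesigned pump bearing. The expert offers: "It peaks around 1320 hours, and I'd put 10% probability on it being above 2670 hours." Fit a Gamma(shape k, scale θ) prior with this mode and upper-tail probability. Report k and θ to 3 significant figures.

k ≈ 4.87, θ ≈ 341

Gamma(k,θ) with k>1 has mode (k−1)θ, so θ = 1320/(k−1).
Need P(X < 2670) = 0.9 with θ tied to k this way. Start at k = 2, θ = 1320: P(X<2670) ≈ 0.600.
Too low — raise k to concentrate. Iterating converges to k ≈ 4.87.
Then θ = 1320/(4.87−1) ≈ 341.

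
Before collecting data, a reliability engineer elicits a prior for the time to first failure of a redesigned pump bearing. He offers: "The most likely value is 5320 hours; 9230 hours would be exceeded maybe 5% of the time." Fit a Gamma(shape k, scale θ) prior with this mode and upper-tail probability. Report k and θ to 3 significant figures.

Gamma(k,θ) with k>1 has mode (k−1)θ, so θ = 5320/(k−1).
Need P(X < 9230) = 0.95 with θ tied to k this way. Start at k = 2, θ = 5320: P(X<9230) ≈ 0.518.
Too low — raise k to concentrate. Iterating converges to k ≈ 10.2.
Then θ = 5320/(10.2−1) ≈ 579.

k ≈ 10.2, θ ≈ 579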